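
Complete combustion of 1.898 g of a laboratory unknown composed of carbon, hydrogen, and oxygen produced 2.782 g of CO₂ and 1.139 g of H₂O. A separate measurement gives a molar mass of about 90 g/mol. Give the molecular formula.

mol C = 2.782 g CO₂ ÷ 44.009 g/mol = 0.063214 mol
mol H = 2 × 1.139 g H₂O ÷ 18.015 g/mol = 0.12645 mol
mass O = 1.898 − (0.75927 + 0.12746) = 1.0113 g → mol O = 1.0113 ÷ 15.999 = 0.063208 mol
Divide by the smallest (0.063208 mol): C 1.000, H 2.001, O 1.000
Empirical formula: CH2O
Empirical-formula mass = 30.03 g/mol; 90 ÷ 30.03 ≈ 3, so the molecular formula is C3H6O3.

C3H6O3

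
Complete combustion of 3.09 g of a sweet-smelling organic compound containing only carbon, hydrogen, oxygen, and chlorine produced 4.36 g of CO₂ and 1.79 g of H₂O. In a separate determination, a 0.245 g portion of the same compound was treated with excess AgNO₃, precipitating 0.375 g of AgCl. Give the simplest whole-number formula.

mol C = 4.36 g CO₂ ÷ 44.009 g/mol = 0.09907 mol
mol H = 2 × 1.79 g H₂O ÷ 18.015 g/mol = 0.1987 mol
From the AgCl data: mol Cl per gram of compound = (0.375 ÷ 143.318) ÷ 0.245 = 0.01068 mol/g, so in the 3.09 g combustion sample mol Cl = 0.03300 mol
mass O = 3.09 − (1.190 + 0.2003 + 1.170) = 0.5299 g → mol O = 0.5299 ÷ 15.999 = 0.03312 mol
Divide by the smallest (0.03300 mol): C 3.002, H 6.022, Cl 1.000, O 1.004

C3H6ClO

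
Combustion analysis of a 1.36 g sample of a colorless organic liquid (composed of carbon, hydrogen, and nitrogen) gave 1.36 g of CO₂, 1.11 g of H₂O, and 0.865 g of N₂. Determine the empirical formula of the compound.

CH4N2

mol C = 1.36 g CO₂ ÷ 44.009 g/mol = 0.03090 mol
mol H = 2 × 1.11 g H₂O ÷ 18.015 g/mol = 0.1232 mol
mol N = 2 × 0.865 g N₂ ÷ 28.014 g/mol = 0.06175 mol
Divide by the smallest (0.03090 mol): C 1.000, H 3.988, N 1.998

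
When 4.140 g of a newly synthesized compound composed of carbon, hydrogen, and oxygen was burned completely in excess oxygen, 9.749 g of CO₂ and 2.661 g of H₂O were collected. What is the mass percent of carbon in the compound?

mol C = 9.749 g CO₂ ÷ 44.009 g/mol = 0.22152 mol
mol H = 2 × 2.661 g H₂O ÷ 18.015 g/mol = 0.29542 mol
mass O = 4.140 − (2.6607 + 0.29778) = 1.1815 g → mol O = 1.1815 ÷ 15.999 = 0.073849 mol
mass % C = 2.6607 g ÷ 4.140 g × 100%

64.27%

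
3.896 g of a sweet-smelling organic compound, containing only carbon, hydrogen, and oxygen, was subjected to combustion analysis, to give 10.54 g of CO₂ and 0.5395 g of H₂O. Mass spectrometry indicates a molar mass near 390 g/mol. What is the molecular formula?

C24H6O6

mol C = 10.54 g CO₂ ÷ 44.009 g/mol = 0.23950 mol
mol H = 2 × 0.5395 g H₂O ÷ 18.015 g/mol = 0.059895 mol
mass O = 3.896 − (2.8766 + 0.060374) = 0.95903 g → mol O = 0.95903 ÷ 15.999 = 0.059943 mol
Divide by the smallest (0.059895 mol): C 3.999, H 1.000, O 1.001
Empirical formula: C4HO
Empirical-formula mass = 65.05 g/mol; 390 ÷ 65.05 ≈ 6, so the molecular formula is C24H6O6.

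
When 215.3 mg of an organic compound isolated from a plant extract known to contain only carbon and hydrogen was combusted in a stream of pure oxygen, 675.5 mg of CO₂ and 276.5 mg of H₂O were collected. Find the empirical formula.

mol C = 0.6755 g CO₂ ÷ 44.009 g/mol = 0.015349 mol
mol H = 2 × 0.2765 g H₂O ÷ 18.015 g/mol = 0.030697 mol
Divide by the smallest (0.015349 mol): C 1.000, H 2.000

CH2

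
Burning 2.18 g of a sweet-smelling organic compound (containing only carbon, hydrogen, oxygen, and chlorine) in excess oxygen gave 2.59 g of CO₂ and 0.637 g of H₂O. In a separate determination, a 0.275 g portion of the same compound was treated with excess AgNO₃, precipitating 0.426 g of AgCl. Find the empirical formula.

C5H6Cl2O3

mol C = 2.59 g CO₂ ÷ 44.009 g/mol = 0.05885 mol
mol H = 2 × 0.637 g H₂O ÷ 18.015 g/mol = 0.07072 mol
From the AgCl data: mol Cl per gram of compound = (0.426 ÷ 143.318) ÷ 0.275 = 0.01081 mol/g, so in the 2.18 g combustion sample mol Cl = 0.02356 mol
mass O = 2.18 − (0.7069 + 0.07128 + 0.8353) = 0.5665 g → mol O = 0.5665 ÷ 15.999 = 0.03541 mol
Divide by the smallest (0.02356 mol): C 2.498, H 3.001, Cl 1.000, O 1.503
Multiplying each by 2 gives whole numbers: C 5.00, H 6.00, Cl 2.00, O 3.01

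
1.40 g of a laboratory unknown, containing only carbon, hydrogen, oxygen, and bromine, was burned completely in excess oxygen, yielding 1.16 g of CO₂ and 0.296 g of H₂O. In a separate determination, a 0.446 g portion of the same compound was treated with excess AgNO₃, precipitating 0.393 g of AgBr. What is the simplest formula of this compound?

C4H5BrO5

mol C = 1.16 g CO₂ ÷ 44.009 g/mol = 0.02636 mol
mol H = 2 × 0.296 g H₂O ÷ 18.015 g/mol = 0.03286 mol
From the AgBr data: mol Br per gram of compound = (0.393 ÷ 187.772) ÷ 0.446 = 0.004693 mol/g, so in the 1.40 g combustion sample mol Br = 0.006570 mol
mass O = 1.40 − (0.3166 + 0.03312 + 0.5250) = 0.5253 g → mol O = 0.5253 ÷ 15.999 = 0.03284 mol
Divide by the smallest (0.006570 mol): C 4.012, H 5.002, Br 1.000, O 4.998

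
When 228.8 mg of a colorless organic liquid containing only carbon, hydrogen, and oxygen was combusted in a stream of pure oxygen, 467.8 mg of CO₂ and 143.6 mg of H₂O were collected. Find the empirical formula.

C2H3O

mol C = 0.4678 g CO₂ ÷ 44.009 g/mol = 0.010630 mol
mol H = 2 × 0.1436 g H₂O ÷ 18.015 g/mol = 0.015942 mol
mass O = 0.2288 − (0.12767 + 0.016070) = 0.085058 g → mol O = 0.085058 ÷ 15.999 = 0.0053164 mol
Divide by the smallest (0.0053164 mol): C 1.999, H 2.999, O 1.000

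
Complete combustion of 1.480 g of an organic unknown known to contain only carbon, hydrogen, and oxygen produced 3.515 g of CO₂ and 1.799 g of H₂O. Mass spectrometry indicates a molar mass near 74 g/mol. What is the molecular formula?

mol C = 3.515 g CO₂ ÷ 44.009 g/mol = 0.079870 mol
mol H = 2 × 1.799 g H₂O ÷ 18.015 g/mol = 0.19972 mol
mass O = 1.480 − (0.95932 + 0.20132) = 0.31936 g → mol O = 0.31936 ÷ 15.999 = 0.019961 mol
Divide by the smallest (0.019961 mol): C 4.001, H 10.005, O 1.000
Empirical formula: C4H10O
Empirical-formula mass = 74.12 g/mol; 74 ÷ 74.12 ≈ 1, so the molecular formula is C4H10O.

C4H10O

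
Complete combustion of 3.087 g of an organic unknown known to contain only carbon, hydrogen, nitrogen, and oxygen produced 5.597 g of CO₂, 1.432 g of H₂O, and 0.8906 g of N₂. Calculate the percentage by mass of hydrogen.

mol C = 5.597 g CO₂ ÷ 44.009 g/mol = 0.12718 mol
mol H = 2 × 1.432 g H₂O ÷ 18.015 g/mol = 0.15898 mol
mol N = 2 × 0.8906 g N₂ ÷ 28.014 g/mol = 0.063582 mol
mass O = 3.087 − (1.5275 + 0.16025 + 0.89060) = 0.50861 g → mol O = 0.50861 ÷ 15.999 = 0.031790 mol
mass % H = 0.16025 g ÷ 3.087 g × 100%

5.19%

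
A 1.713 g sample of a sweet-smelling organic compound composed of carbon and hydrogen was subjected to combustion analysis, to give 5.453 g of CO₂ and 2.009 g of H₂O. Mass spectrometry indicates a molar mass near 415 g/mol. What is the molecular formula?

C30H54

mol C = 5.453 g CO₂ ÷ 44.009 g/mol = 0.12391 mol
mol H = 2 × 2.009 g H₂O ÷ 18.015 g/mol = 0.22304 mol
Divide by the smallest (0.12391 mol): C 1.000, H 1.800
Multiplying each by 5 gives whole numbers: C 5.00, H 9.00
Empirical formula: C5H9
Empirical-formula mass = 69.13 g/mol; 415 ÷ 69.13 ≈ 6, so the molecular formula is C30H54.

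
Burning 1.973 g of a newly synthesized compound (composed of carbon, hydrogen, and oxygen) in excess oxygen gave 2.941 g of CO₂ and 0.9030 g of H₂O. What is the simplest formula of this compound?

C2H3O2

mol C = 2.941 g CO₂ ÷ 44.009 g/mol = 0.066827 mol
mol H = 2 × 0.9030 g H₂O ÷ 18.015 g/mol = 0.10025 mol
mass O = 1.973 − (0.80266 + 0.10105) = 1.0693 g → mol O = 1.0693 ÷ 15.999 = 0.066835 mol
Divide by the smallest (0.066827 mol): C 1.000, H 1.500, O 1.000
Multiplying each by 2 gives whole numbers: C 2.00, H 3.00, O 2.00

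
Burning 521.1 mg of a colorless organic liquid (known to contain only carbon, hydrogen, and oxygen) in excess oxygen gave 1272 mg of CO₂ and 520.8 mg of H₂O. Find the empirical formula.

mol C = 1.272 g CO₂ ÷ 44.009 g/mol = 0.028903 mol
mol H = 2 × 0.5208 g H₂O ÷ 18.015 g/mol = 0.057818 mol
mass O = 0.5211 − (0.34716 + 0.058281) = 0.11566 g → mol O = 0.11566 ÷ 15.999 = 0.0072294 mol
Divide by the smallest (0.0072294 mol): C 3.998, H 7.998, O 1.000

C4H8O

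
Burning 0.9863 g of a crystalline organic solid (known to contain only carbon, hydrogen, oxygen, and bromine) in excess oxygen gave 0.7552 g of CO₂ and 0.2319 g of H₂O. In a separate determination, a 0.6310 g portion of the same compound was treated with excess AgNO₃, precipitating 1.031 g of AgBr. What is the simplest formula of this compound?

mol C = 0.7552 g CO₂ ÷ 44.009 g/mol = 0.017160 mol
mol H = 2 × 0.2319 g H₂O ÷ 18.015 g/mol = 0.025745 mol
From the AgBr data: mol Br per gram of compound = (1.031 ÷ 187.772) ÷ 0.6310 = 0.0087016 mol/g, so in the 0.9863 g combustion sample mol Br = 0.0085824 mol
mass O = 0.9863 − (0.20611 + 0.025951 + 0.68577) = 0.068472 g → mol O = 0.068472 ÷ 15.999 = 0.0042798 mol
Divide by the smallest (0.0042798 mol): C 4.010, H 6.016, Br 2.005, O 1.000

C4H6Br2O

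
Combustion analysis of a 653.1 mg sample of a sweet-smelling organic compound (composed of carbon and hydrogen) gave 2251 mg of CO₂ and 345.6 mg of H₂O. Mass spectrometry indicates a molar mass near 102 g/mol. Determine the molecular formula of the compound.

mol C = 2.251 g CO₂ ÷ 44.009 g/mol = 0.051149 mol
mol H = 2 × 0.3456 g H₂O ÷ 18.015 g/mol = 0.038368 mol
Divide by the smallest (0.038368 mol): C 1.333, H 1.000
Multiplying each by 3 gives whole numbers: C 4.00, H 3.00
Empirical formula: C4H3
Empirical-formula mass = 51.07 g/mol; 102 ÷ 51.07 ≈ 2, so the molecular formula is C8H6.

C8H6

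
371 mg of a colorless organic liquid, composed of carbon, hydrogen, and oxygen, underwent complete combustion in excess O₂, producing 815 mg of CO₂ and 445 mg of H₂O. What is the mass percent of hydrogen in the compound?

13.4%

mol C = 0.815 g CO₂ ÷ 44.009 g/mol = 0.01852 mol
mol H = 2 × 0.445 g H₂O ÷ 18.015 g/mol = 0.04940 mol
mass O = 0.371 − (0.2224 + 0.04980) = 0.09877 g → mol O = 0.09877 ÷ 15.999 = 0.006174 mol
mass % H = 0.04980 g ÷ 0.371 g × 100%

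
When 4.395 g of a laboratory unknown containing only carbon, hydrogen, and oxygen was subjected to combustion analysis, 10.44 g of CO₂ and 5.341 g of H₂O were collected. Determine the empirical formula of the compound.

C4H10O

mol C = 10.44 g CO₂ ÷ 44.009 g/mol = 0.23722 mol
mol H = 2 × 5.341 g H₂O ÷ 18.015 g/mol = 0.59295 mol
mass O = 4.395 − (2.8493 + 0.59769) = 0.94801 g → mol O = 0.94801 ÷ 15.999 = 0.059254 mol
Divide by the smallest (0.059254 mol): C 4.004, H 10.007, O 1.000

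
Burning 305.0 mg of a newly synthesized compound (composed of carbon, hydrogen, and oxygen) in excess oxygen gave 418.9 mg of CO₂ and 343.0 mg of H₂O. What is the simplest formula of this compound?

mol C = 0.4189 g CO₂ ÷ 44.009 g/mol = 0.0095185 mol
mol H = 2 × 0.3430 g H₂O ÷ 18.015 g/mol = 0.038079 mol
mass O = 0.3050 − (0.11433 + 0.038384) = 0.15229 g → mol O = 0.15229 ÷ 15.999 = 0.0095187 mol
Divide by the smallest (0.0095185 mol): C 1.000, H 4.001, O 1.000

CH4O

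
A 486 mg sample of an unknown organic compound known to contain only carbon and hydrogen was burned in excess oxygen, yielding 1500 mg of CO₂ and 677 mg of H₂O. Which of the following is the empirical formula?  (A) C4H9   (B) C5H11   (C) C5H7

(B) C5H11

mol C = 1.50 g CO₂ ÷ 44.009 g/mol = 0.03408 mol
mol H = 2 × 0.677 g H₂O ÷ 18.015 g/mol = 0.07516 mol
Divide by the smallest (0.03408 mol): C 1.000, H 2.205
Multiplying each by 5 gives whole numbers: C 5.00, H 11.03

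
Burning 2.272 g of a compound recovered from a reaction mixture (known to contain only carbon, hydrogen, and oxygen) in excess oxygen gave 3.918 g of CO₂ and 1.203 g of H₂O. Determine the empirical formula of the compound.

mol C = 3.918 g CO₂ ÷ 44.009 g/mol = 0.089027 mol
mol H = 2 × 1.203 g H₂O ÷ 18.015 g/mol = 0.13356 mol
mass O = 2.272 − (1.0693 + 0.13462) = 1.0681 g → mol O = 1.0681 ÷ 15.999 = 0.066759 mol
Divide by the smallest (0.066759 mol): C 1.334, H 2.001, O 1.000
Multiplying each by 3 gives whole numbers: C 4.00, H 6.00, O 3.00

C4H6O3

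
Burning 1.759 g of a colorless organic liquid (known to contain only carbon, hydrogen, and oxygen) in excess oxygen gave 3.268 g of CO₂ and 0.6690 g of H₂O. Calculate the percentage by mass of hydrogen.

4.26%

mol C = 3.268 g CO₂ ÷ 44.009 g/mol = 0.074258 mol
mol H = 2 × 0.6690 g H₂O ÷ 18.015 g/mol = 0.074271 mol
mass O = 1.759 − (0.89191 + 0.074866) = 0.79223 g → mol O = 0.79223 ÷ 15.999 = 0.049517 mol
mass % H = 0.074866 g ÷ 1.759 g × 100%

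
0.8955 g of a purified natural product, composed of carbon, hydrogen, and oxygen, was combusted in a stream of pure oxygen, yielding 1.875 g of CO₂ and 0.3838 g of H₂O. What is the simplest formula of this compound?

mol C = 1.875 g CO₂ ÷ 44.009 g/mol = 0.042605 mol
mol H = 2 × 0.3838 g H₂O ÷ 18.015 g/mol = 0.042609 mol
mass O = 0.8955 − (0.51173 + 0.042950) = 0.34082 g → mol O = 0.34082 ÷ 15.999 = 0.021303 mol
Divide by the smallest (0.021303 mol): C 2.000, H 2.000, O 1.000

C2H2O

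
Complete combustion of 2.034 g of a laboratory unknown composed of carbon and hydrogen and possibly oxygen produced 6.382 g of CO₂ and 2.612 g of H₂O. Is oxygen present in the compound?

mol C = 6.382 g CO₂ ÷ 44.009 g/mol = 0.14502 mol
mol H = 2 × 2.612 g H₂O ÷ 18.015 g/mol = 0.28998 mol
C and H together account for 2.0341 g — essentially the entire 2.034 g sample — so the compound contains no oxygen.

no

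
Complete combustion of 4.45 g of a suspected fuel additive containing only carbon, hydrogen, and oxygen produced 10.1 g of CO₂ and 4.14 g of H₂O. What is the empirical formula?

mol C = 10.1 g CO₂ ÷ 44.009 g/mol = 0.2295 mol
mol H = 2 × 4.14 g H₂O ÷ 18.015 g/mol = 0.4596 mol
mass O = 4.45 − (2.757 + 0.4633) = 1.230 g → mol O = 1.230 ÷ 15.999 = 0.07689 mol
Divide by the smallest (0.07689 mol): C 2.985, H 5.977, O 1.000

C3H6O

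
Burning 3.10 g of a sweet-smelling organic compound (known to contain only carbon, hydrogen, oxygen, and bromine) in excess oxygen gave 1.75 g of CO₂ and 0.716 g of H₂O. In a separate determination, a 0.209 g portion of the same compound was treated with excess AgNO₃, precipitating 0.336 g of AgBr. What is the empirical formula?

C3H6Br2O2

mol C = 1.75 g CO₂ ÷ 44.009 g/mol = 0.03976 mol
mol H = 2 × 0.716 g H₂O ÷ 18.015 g/mol = 0.07949 mol
From the AgBr data: mol Br per gram of compound = (0.336 ÷ 187.772) ÷ 0.209 = 0.008562 mol/g, so in the 3.10 g combustion sample mol Br = 0.02654 mol
mass O = 3.10 − (0.4776 + 0.08013 + 2.121) = 0.4215 g → mol O = 0.4215 ÷ 15.999 = 0.02635 mol
Divide by the smallest (0.02635 mol): C 1.509, H 3.017, Br 1.007, O 1.000
Multiplying each by 2 gives whole numbers: C 3.02, H 6.03, Br 2.01, O 2.00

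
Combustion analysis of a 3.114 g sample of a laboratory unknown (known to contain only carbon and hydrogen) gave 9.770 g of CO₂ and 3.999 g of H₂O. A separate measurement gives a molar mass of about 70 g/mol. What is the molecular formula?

C5H10

mol C = 9.770 g CO₂ ÷ 44.009 g/mol = 0.22200 mol
mol H = 2 × 3.999 g H₂O ÷ 18.015 g/mol = 0.44396 mol
Divide by the smallest (0.22200 mol): C 1.000, H 2.000
Empirical formula: CH2
Empirical-formula mass = 14.03 g/mol; 70 ÷ 14.03 ≈ 5, so the molecular formula is C5H10.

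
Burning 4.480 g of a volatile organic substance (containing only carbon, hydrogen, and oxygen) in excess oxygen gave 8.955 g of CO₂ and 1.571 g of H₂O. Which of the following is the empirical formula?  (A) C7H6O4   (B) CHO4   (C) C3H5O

(A) C7H6O4

mol C = 8.955 g CO₂ ÷ 44.009 g/mol = 0.20348 mol
mol H = 2 × 1.571 g H₂O ÷ 18.015 g/mol = 0.17441 mol
mass O = 4.480 − (2.4440 + 0.17581) = 1.8602 g → mol O = 1.8602 ÷ 15.999 = 0.11627 mol
Divide by the smallest (0.11627 mol): C 1.750, H 1.500, O 1.000
Multiplying each by 4 gives whole numbers: C 7.00, H 6.00, O 4.00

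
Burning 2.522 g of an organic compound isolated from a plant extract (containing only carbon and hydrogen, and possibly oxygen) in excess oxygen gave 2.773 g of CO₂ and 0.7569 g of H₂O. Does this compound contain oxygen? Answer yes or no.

mol C = 2.773 g CO₂ ÷ 44.009 g/mol = 0.063010 mol
mol H = 2 × 0.7569 g H₂O ÷ 18.015 g/mol = 0.084030 mol
C and H account for only 0.84151 g of the 2.522 g sample; the remaining 1.6805 g must be oxygen.

yes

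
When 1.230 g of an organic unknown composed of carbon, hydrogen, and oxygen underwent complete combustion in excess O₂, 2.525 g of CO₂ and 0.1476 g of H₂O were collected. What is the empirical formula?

C7H2O4

mol C = 2.525 g CO₂ ÷ 44.009 g/mol = 0.057375 mol
mol H = 2 × 0.1476 g H₂O ÷ 18.015 g/mol = 0.016386 mol
mass O = 1.230 − (0.68913 + 0.016517) = 0.52436 g → mol O = 0.52436 ÷ 15.999 = 0.032774 mol
Divide by the smallest (0.016386 mol): C 3.501, H 1.000, O 2.000
Multiplying each by 2 gives whole numbers: C 7.00, H 2.00, O 4.00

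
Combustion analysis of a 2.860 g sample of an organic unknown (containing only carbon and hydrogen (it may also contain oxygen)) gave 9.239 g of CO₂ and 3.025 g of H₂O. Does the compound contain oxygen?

mol C = 9.239 g CO₂ ÷ 44.009 g/mol = 0.20993 mol
mol H = 2 × 3.025 g H₂O ÷ 18.015 g/mol = 0.33583 mol
C and H together account for 2.8600 g — essentially the entire 2.860 g sample — so the compound contains no oxygen.

no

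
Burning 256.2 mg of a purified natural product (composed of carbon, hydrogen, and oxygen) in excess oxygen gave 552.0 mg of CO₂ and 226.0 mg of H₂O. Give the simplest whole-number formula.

mol C = 0.5520 g CO₂ ÷ 44.009 g/mol = 0.012543 mol
mol H = 2 × 0.2260 g H₂O ÷ 18.015 g/mol = 0.025090 mol
mass O = 0.2562 − (0.15065 + 0.025291) = 0.080256 g → mol O = 0.080256 ÷ 15.999 = 0.0050163 mol
Divide by the smallest (0.0050163 mol): C 2.500, H 5.002, O 1.000
Multiplying each by 2 gives whole numbers: C 5.00, H 10.00, O 2.00

C5H10O2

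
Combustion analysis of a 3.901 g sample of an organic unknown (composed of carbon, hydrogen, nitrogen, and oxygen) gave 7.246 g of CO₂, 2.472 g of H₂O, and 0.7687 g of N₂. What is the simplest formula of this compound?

C3H5NO

mol C = 7.246 g CO₂ ÷ 44.009 g/mol = 0.16465 mol
mol H = 2 × 2.472 g H₂O ÷ 18.015 g/mol = 0.27444 mol
mol N = 2 × 0.7687 g N₂ ÷ 28.014 g/mol = 0.054880 mol
mass O = 3.901 − (1.9776 + 0.27663 + 0.76870) = 0.87808 g → mol O = 0.87808 ÷ 15.999 = 0.054883 mol
Divide by the smallest (0.054880 mol): C 3.000, H 5.001, N 1.000, O 1.000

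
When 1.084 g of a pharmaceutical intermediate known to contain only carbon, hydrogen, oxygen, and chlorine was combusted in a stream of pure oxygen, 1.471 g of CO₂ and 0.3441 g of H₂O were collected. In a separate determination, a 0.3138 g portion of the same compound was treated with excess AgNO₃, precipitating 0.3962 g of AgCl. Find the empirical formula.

mol C = 1.471 g CO₂ ÷ 44.009 g/mol = 0.033425 mol
mol H = 2 × 0.3441 g H₂O ÷ 18.015 g/mol = 0.038201 mol
From the AgCl data: mol Cl per gram of compound = (0.3962 ÷ 143.318) ÷ 0.3138 = 0.0088097 mol/g, so in the 1.084 g combustion sample mol Cl = 0.0095497 mol
mass O = 1.084 − (0.40147 + 0.038507 + 0.33854) = 0.30549 g → mol O = 0.30549 ÷ 15.999 = 0.019094 mol
Divide by the smallest (0.0095497 mol): C 3.500, H 4.000, Cl 1.000, O 1.999
Multiplying each by 2 gives whole numbers: C 7.00, H 8.00, Cl 2.00, O 4.00

C7H8Cl2O4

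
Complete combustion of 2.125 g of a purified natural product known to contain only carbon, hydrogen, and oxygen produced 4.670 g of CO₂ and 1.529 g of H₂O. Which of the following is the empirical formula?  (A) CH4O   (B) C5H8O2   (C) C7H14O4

mol C = 4.670 g CO₂ ÷ 44.009 g/mol = 0.10611 mol
mol H = 2 × 1.529 g H₂O ÷ 18.015 g/mol = 0.16975 mol
mass O = 2.125 − (1.2745 + 0.17111) = 0.67935 g → mol O = 0.67935 ÷ 15.999 = 0.042462 mol
Divide by the smallest (0.042462 mol): C 2.499, H 3.998, O 1.000
Multiplying each by 2 gives whole numbers: C 5.00, H 8.00, O 2.00

(B) C5H8O2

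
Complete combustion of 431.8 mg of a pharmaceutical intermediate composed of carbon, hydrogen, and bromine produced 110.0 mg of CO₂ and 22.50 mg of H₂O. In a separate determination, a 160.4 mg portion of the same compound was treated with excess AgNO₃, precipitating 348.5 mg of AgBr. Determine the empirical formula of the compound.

mol C = 0.1100 g CO₂ ÷ 44.009 g/mol = 0.0024995 mol
mol H = 2 × 0.02250 g H₂O ÷ 18.015 g/mol = 0.0024979 mol
From the AgBr data: mol Br per gram of compound = (0.3485 ÷ 187.772) ÷ 0.1604 = 0.011571 mol/g, so in the 0.4318 g combustion sample mol Br = 0.0049963 mol
Divide by the smallest (0.0024979 mol): C 1.001, H 1.000, Br 2.000

CHBr2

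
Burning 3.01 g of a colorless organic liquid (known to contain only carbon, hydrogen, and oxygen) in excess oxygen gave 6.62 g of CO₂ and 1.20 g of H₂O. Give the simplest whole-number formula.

C9H8O4

mol C = 6.62 g CO₂ ÷ 44.009 g/mol = 0.1504 mol
mol H = 2 × 1.20 g H₂O ÷ 18.015 g/mol = 0.1332 mol
mass O = 3.01 − (1.807 + 0.1343) = 1.069 g → mol O = 1.069 ÷ 15.999 = 0.06681 mol
Divide by the smallest (0.06681 mol): C 2.251, H 1.994, O 1.000
Multiplying each by 4 gives whole numbers: C 9.01, H 7.98, O 4.00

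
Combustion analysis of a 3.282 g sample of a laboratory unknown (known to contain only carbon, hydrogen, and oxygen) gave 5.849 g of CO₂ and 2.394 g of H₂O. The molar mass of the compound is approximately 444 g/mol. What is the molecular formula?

C18H36O12

mol C = 5.849 g CO₂ ÷ 44.009 g/mol = 0.13290 mol
mol H = 2 × 2.394 g H₂O ÷ 18.015 g/mol = 0.26578 mol
mass O = 3.282 − (1.5963 + 0.26790) = 1.4178 g → mol O = 1.4178 ÷ 15.999 = 0.088617 mol
Divide by the smallest (0.088617 mol): C 1.500, H 2.999, O 1.000
Multiplying each by 2 gives whole numbers: C 3.00, H 6.00, O 2.00
Empirical formula: C3H6O2
Empirical-formula mass = 74.08 g/mol; 444 ÷ 74.08 ≈ 6, so the molecular formula is C18H36O12.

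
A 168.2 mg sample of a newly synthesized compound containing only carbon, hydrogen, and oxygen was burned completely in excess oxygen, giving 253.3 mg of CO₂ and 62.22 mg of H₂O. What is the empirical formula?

mol C = 0.2533 g CO₂ ÷ 44.009 g/mol = 0.0057556 mol
mol H = 2 × 0.06222 g H₂O ÷ 18.015 g/mol = 0.0069076 mol
mass O = 0.1682 − (0.069131 + 0.0069628) = 0.092106 g → mol O = 0.092106 ÷ 15.999 = 0.0057570 mol
Divide by the smallest (0.0057556 mol): C 1.000, H 1.200, O 1.000
Multiplying each by 5 gives whole numbers: C 5.00, H 6.00, O 5.00

C5H6O5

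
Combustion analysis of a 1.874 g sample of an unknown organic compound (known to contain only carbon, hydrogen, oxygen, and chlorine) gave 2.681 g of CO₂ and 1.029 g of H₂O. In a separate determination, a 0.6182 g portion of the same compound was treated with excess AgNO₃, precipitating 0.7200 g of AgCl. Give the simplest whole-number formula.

mol C = 2.681 g CO₂ ÷ 44.009 g/mol = 0.060919 mol
mol H = 2 × 1.029 g H₂O ÷ 18.015 g/mol = 0.11424 mol
From the AgCl data: mol Cl per gram of compound = (0.7200 ÷ 143.318) ÷ 0.6182 = 0.0081265 mol/g, so in the 1.874 g combustion sample mol Cl = 0.015229 mol
mass O = 1.874 − (0.73170 + 0.11515 + 0.53987) = 0.48728 g → mol O = 0.48728 ÷ 15.999 = 0.030457 mol
Divide by the smallest (0.015229 mol): C 4.000, H 7.501, Cl 1.000, O 2.000
Multiplying each by 2 gives whole numbers: C 8.00, H 15.00, Cl 2.00, O 4.00

C8H15Cl2O4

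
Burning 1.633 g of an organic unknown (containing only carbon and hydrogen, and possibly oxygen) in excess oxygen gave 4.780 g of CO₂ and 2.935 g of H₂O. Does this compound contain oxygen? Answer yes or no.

no

mol C = 4.780 g CO₂ ÷ 44.009 g/mol = 0.10861 mol
mol H = 2 × 2.935 g H₂O ÷ 18.015 g/mol = 0.32584 mol
C and H together account for 1.6330 g — essentially the entire 1.633 g sample — so the compound contains no oxygen.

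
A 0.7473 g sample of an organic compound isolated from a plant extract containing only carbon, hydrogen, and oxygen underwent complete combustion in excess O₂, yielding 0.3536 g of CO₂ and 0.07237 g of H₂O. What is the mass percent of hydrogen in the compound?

mol C = 0.3536 g CO₂ ÷ 44.009 g/mol = 0.0080347 mol
mol H = 2 × 0.07237 g H₂O ÷ 18.015 g/mol = 0.0080344 mol
mass O = 0.7473 − (0.096505 + 0.0080987) = 0.64270 g → mol O = 0.64270 ÷ 15.999 = 0.040171 mol
mass % H = 0.0080987 g ÷ 0.7473 g × 100%

1.08%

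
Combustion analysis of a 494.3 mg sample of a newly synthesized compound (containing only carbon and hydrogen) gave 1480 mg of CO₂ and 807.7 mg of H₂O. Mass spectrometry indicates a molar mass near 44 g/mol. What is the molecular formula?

C3H8

mol C = 1.480 g CO₂ ÷ 44.009 g/mol = 0.033629 mol
mol H = 2 × 0.8077 g H₂O ÷ 18.015 g/mol = 0.089670 mol
Divide by the smallest (0.033629 mol): C 1.000, H 2.666
Multiplying each by 3 gives whole numbers: C 3.00, H 8.00
Empirical formula: C3H8
Empirical-formula mass = 44.10 g/mol; 44 ÷ 44.10 ≈ 1, so the molecular formula is C3H8.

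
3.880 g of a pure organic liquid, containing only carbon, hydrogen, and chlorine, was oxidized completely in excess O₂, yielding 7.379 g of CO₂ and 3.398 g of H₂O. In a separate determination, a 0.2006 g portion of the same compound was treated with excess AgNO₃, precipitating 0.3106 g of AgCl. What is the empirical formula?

mol C = 7.379 g CO₂ ÷ 44.009 g/mol = 0.16767 mol
mol H = 2 × 3.398 g H₂O ÷ 18.015 g/mol = 0.37724 mol
From the AgCl data: mol Cl per gram of compound = (0.3106 ÷ 143.318) ÷ 0.2006 = 0.010804 mol/g, so in the 3.880 g combustion sample mol Cl = 0.041918 mol
Divide by the smallest (0.041918 mol): C 4.000, H 8.999, Cl 1.000

C4H9Cl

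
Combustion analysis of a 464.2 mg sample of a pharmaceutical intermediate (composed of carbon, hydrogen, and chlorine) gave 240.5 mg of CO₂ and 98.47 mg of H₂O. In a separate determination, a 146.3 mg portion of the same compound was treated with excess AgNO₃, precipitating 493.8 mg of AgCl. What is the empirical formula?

mol C = 0.2405 g CO₂ ÷ 44.009 g/mol = 0.0054648 mol
mol H = 2 × 0.09847 g H₂O ÷ 18.015 g/mol = 0.010932 mol
From the AgCl data: mol Cl per gram of compound = (0.4938 ÷ 143.318) ÷ 0.1463 = 0.023551 mol/g, so in the 0.4642 g combustion sample mol Cl = 0.010932 mol
Divide by the smallest (0.0054648 mol): C 1.000, H 2.000, Cl 2.000

CH2Cl2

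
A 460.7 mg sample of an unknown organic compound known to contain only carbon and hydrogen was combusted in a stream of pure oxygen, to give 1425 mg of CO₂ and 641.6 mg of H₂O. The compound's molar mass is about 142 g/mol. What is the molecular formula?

C10H22

mol C = 1.425 g CO₂ ÷ 44.009 g/mol = 0.032380 mol
mol H = 2 × 0.6416 g H₂O ÷ 18.015 g/mol = 0.071230 mol
Divide by the smallest (0.032380 mol): C 1.000, H 2.200
Multiplying each by 5 gives whole numbers: C 5.00, H 11.00
Empirical formula: C5H11
Empirical-formula mass = 71.14 g/mol; 142 ÷ 71.14 ≈ 2, so the molecular formula is C10H22.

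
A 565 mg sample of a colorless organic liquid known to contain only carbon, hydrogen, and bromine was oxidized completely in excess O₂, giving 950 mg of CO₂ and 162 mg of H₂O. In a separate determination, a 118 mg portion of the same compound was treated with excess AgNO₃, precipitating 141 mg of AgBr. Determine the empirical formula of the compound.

C6H5Br

mol C = 0.950 g CO₂ ÷ 44.009 g/mol = 0.02159 mol
mol H = 2 × 0.162 g H₂O ÷ 18.015 g/mol = 0.01799 mol
From the AgBr data: mol Br per gram of compound = (0.141 ÷ 187.772) ÷ 0.118 = 0.006364 mol/g, so in the 0.565 g combustion sample mol Br = 0.003595 mol
Divide by the smallest (0.003595 mol): C 6.004, H 5.002, Br 1.000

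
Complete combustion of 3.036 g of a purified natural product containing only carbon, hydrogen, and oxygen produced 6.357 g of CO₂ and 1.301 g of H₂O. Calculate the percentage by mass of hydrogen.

mol C = 6.357 g CO₂ ÷ 44.009 g/mol = 0.14445 mol
mol H = 2 × 1.301 g H₂O ÷ 18.015 g/mol = 0.14444 mol
mass O = 3.036 − (1.7350 + 0.14559) = 1.1554 g → mol O = 1.1554 ÷ 15.999 = 0.072220 mol
mass % H = 0.14559 g ÷ 3.036 g × 100%

4.80%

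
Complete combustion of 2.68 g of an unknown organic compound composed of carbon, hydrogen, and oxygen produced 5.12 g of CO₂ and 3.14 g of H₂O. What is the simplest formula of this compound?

mol C = 5.12 g CO₂ ÷ 44.009 g/mol = 0.1163 mol
mol H = 2 × 3.14 g H₂O ÷ 18.015 g/mol = 0.3486 mol
mass O = 2.68 − (1.397 + 0.3514) = 0.9313 g → mol O = 0.9313 ÷ 15.999 = 0.05821 mol
Divide by the smallest (0.05821 mol): C 1.999, H 5.989, O 1.000

C2H6O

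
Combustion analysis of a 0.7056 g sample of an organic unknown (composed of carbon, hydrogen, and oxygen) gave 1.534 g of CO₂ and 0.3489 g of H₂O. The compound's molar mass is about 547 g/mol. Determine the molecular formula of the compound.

C27H30O12

mol C = 1.534 g CO₂ ÷ 44.009 g/mol = 0.034857 mol
mol H = 2 × 0.3489 g H₂O ÷ 18.015 g/mol = 0.038734 mol
mass O = 0.7056 − (0.41866 + 0.039044) = 0.24789 g → mol O = 0.24789 ÷ 15.999 = 0.015494 mol
Divide by the smallest (0.015494 mol): C 2.250, H 2.500, O 1.000
Multiplying each by 4 gives whole numbers: C 9.00, H 10.00, O 4.00
Empirical formula: C9H10O4
Empirical-formula mass = 182.17 g/mol; 547 ÷ 182.17 ≈ 3, so the molecular formula is C27H30O12.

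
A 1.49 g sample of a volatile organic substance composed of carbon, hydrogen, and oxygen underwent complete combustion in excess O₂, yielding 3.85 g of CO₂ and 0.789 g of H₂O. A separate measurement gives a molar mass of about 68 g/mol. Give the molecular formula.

C4H4O

mol C = 3.85 g CO₂ ÷ 44.009 g/mol = 0.08748 mol
mol H = 2 × 0.789 g H₂O ÷ 18.015 g/mol = 0.08759 mol
mass O = 1.49 − (1.051 + 0.08829) = 0.3510 g → mol O = 0.3510 ÷ 15.999 = 0.02194 mol
Divide by the smallest (0.02194 mol): C 3.988, H 3.993, O 1.000
Empirical formula: C4H4O
Empirical-formula mass = 68.08 g/mol; 68 ÷ 68.08 ≈ 1, so the molecular formula is C4H4O.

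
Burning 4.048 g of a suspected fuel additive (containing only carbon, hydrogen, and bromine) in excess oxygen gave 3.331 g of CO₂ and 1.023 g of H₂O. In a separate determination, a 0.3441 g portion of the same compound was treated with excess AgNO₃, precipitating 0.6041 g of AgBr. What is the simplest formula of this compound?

C2H3Br

mol C = 3.331 g CO₂ ÷ 44.009 g/mol = 0.075689 mol
mol H = 2 × 1.023 g H₂O ÷ 18.015 g/mol = 0.11357 mol
From the AgBr data: mol Br per gram of compound = (0.6041 ÷ 187.772) ÷ 0.3441 = 0.0093496 mol/g, so in the 4.048 g combustion sample mol Br = 0.037847 mol
Divide by the smallest (0.037847 mol): C 2.000, H 3.001, Br 1.000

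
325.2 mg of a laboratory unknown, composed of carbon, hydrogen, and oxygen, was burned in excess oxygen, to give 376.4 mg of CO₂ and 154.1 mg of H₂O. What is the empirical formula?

mol C = 0.3764 g CO₂ ÷ 44.009 g/mol = 0.0085528 mol
mol H = 2 × 0.1541 g H₂O ÷ 18.015 g/mol = 0.017108 mol
mass O = 0.3252 − (0.10273 + 0.017245) = 0.20523 g → mol O = 0.20523 ÷ 15.999 = 0.012828 mol
Divide by the smallest (0.0085528 mol): C 1.000, H 2.000, O 1.500
Multiplying each by 2 gives whole numbers: C 2.00, H 4.00, O 3.00

C2H4O3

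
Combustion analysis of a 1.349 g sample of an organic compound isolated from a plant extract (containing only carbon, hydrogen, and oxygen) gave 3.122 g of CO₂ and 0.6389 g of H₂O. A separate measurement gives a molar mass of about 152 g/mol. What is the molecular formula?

C8H8O3

mol C = 3.122 g CO₂ ÷ 44.009 g/mol = 0.070940 mol
mol H = 2 × 0.6389 g H₂O ÷ 18.015 g/mol = 0.070930 mol
mass O = 1.349 − (0.85206 + 0.071497) = 0.42544 g → mol O = 0.42544 ÷ 15.999 = 0.026592 mol
Divide by the smallest (0.026592 mol): C 2.668, H 2.667, O 1.000
Multiplying each by 3 gives whole numbers: C 8.00, H 8.00, O 3.00
Empirical formula: C8H8O3
Empirical-formula mass = 152.15 g/mol; 152 ÷ 152.15 ≈ 1, so the molecular formula is C8H8O3.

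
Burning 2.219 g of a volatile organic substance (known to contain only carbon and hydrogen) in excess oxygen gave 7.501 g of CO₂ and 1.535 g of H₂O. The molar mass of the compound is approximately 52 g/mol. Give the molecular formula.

C4H4

mol C = 7.501 g CO₂ ÷ 44.009 g/mol = 0.17044 mol
mol H = 2 × 1.535 g H₂O ÷ 18.015 g/mol = 0.17041 mol
Divide by the smallest (0.17041 mol): C 1.000, H 1.000
Empirical formula: CH
Empirical-formula mass = 13.02 g/mol; 52 ÷ 13.02 ≈ 4, so the molecular formula is C4H4.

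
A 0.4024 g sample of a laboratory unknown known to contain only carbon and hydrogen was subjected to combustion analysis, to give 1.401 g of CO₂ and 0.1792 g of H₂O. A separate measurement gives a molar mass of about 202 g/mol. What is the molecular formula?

C16H10

mol C = 1.401 g CO₂ ÷ 44.009 g/mol = 0.031834 mol
mol H = 2 × 0.1792 g H₂O ÷ 18.015 g/mol = 0.019895 mol
Divide by the smallest (0.019895 mol): C 1.600, H 1.000
Multiplying each by 5 gives whole numbers: C 8.00, H 5.00
Empirical formula: C8H5
Empirical-formula mass = 101.13 g/mol; 202 ÷ 101.13 ≈ 2, so the molecular formula is C16H10.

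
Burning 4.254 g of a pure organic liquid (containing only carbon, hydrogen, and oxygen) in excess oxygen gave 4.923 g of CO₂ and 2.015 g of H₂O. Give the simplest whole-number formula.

mol C = 4.923 g CO₂ ÷ 44.009 g/mol = 0.11186 mol
mol H = 2 × 2.015 g H₂O ÷ 18.015 g/mol = 0.22370 mol
mass O = 4.254 − (1.3436 + 0.22549) = 2.6849 g → mol O = 2.6849 ÷ 15.999 = 0.16782 mol
Divide by the smallest (0.11186 mol): C 1.000, H 2.000, O 1.500
Multiplying each by 2 gives whole numbers: C 2.00, H 4.00, O 3.00

C2H4O3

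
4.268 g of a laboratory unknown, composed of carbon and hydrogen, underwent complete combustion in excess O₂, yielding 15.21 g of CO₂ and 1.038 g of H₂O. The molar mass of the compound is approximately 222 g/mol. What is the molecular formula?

mol C = 15.21 g CO₂ ÷ 44.009 g/mol = 0.34561 mol
mol H = 2 × 1.038 g H₂O ÷ 18.015 g/mol = 0.11524 mol
Divide by the smallest (0.11524 mol): C 2.999, H 1.000
Empirical formula: C3H
Empirical-formula mass = 37.04 g/mol; 222 ÷ 37.04 ≈ 6, so the molecular formula is C18H6.

C18H6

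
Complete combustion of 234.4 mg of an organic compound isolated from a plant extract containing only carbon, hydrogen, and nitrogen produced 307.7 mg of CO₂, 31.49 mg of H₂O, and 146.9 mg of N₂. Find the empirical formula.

mol C = 0.3077 g CO₂ ÷ 44.009 g/mol = 0.0069918 mol
mol H = 2 × 0.03149 g H₂O ÷ 18.015 g/mol = 0.0034960 mol
mol N = 2 × 0.1469 g N₂ ÷ 28.014 g/mol = 0.010488 mol
Divide by the smallest (0.0034960 mol): C 2.000, H 1.000, N 3.000

C2HN3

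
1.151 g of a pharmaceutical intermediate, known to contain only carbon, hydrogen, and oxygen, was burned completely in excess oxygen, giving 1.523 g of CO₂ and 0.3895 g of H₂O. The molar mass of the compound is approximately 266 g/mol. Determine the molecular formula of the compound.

C8H10O10

mol C = 1.523 g CO₂ ÷ 44.009 g/mol = 0.034607 mol
mol H = 2 × 0.3895 g H₂O ÷ 18.015 g/mol = 0.043242 mol
mass O = 1.151 − (0.41566 + 0.043588) = 0.69175 g → mol O = 0.69175 ÷ 15.999 = 0.043237 mol
Divide by the smallest (0.034607 mol): C 1.000, H 1.250, O 1.249
Multiplying each by 4 gives whole numbers: C 4.00, H 5.00, O 5.00
Empirical formula: C4H5O5
Empirical-formula mass = 133.08 g/mol; 266 ÷ 133.08 ≈ 2, so the molecular formula is C8H10O10.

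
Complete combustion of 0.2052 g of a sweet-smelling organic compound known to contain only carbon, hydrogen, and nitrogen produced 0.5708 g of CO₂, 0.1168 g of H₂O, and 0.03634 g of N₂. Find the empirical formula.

C5H5N

mol C = 0.5708 g CO₂ ÷ 44.009 g/mol = 0.012970 mol
mol H = 2 × 0.1168 g H₂O ÷ 18.015 g/mol = 0.012967 mol
mol N = 2 × 0.03634 g N₂ ÷ 28.014 g/mol = 0.0025944 mol
Divide by the smallest (0.0025944 mol): C 4.999, H 4.998, N 1.000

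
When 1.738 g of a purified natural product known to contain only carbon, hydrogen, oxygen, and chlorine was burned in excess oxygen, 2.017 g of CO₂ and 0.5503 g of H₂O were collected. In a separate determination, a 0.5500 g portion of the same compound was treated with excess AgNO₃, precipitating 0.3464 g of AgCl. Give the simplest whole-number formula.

C6H8ClO7

mol C = 2.017 g CO₂ ÷ 44.009 g/mol = 0.045832 mol
mol H = 2 × 0.5503 g H₂O ÷ 18.015 g/mol = 0.061094 mol
From the AgCl data: mol Cl per gram of compound = (0.3464 ÷ 143.318) ÷ 0.5500 = 0.0043946 mol/g, so in the 1.738 g combustion sample mol Cl = 0.0076377 mol
mass O = 1.738 − (0.55048 + 0.061582 + 0.27076) = 0.85518 g → mol O = 0.85518 ÷ 15.999 = 0.053452 mol
Divide by the smallest (0.0076377 mol): C 6.001, H 7.999, Cl 1.000, O 6.998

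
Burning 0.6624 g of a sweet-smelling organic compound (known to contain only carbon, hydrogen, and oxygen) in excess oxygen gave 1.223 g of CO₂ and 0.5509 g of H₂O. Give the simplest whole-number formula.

C5H11O3

mol C = 1.223 g CO₂ ÷ 44.009 g/mol = 0.027790 mol
mol H = 2 × 0.5509 g H₂O ÷ 18.015 g/mol = 0.061160 mol
mass O = 0.6624 − (0.33378 + 0.061649) = 0.26697 g → mol O = 0.26697 ÷ 15.999 = 0.016687 mol
Divide by the smallest (0.016687 mol): C 1.665, H 3.665, O 1.000
Multiplying each by 3 gives whole numbers: C 5.00, H 11.00, O 3.00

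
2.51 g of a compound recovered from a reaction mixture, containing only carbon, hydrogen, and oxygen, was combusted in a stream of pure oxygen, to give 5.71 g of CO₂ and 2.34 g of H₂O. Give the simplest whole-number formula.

mol C = 5.71 g CO₂ ÷ 44.009 g/mol = 0.1297 mol
mol H = 2 × 2.34 g H₂O ÷ 18.015 g/mol = 0.2598 mol
mass O = 2.51 − (1.558 + 0.2619) = 0.6898 g → mol O = 0.6898 ÷ 15.999 = 0.04311 mol
Divide by the smallest (0.04311 mol): C 3.009, H 6.026, O 1.000

C3H6O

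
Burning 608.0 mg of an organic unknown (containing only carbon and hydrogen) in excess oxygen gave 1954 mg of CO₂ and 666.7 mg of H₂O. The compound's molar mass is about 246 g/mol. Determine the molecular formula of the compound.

C18H30

mol C = 1.954 g CO₂ ÷ 44.009 g/mol = 0.044400 mol
mol H = 2 × 0.6667 g H₂O ÷ 18.015 g/mol = 0.074016 mol
Divide by the smallest (0.044400 mol): C 1.000, H 1.667
Multiplying each by 3 gives whole numbers: C 3.00, H 5.00
Empirical formula: C3H5
Empirical-formula mass = 41.07 g/mol; 246 ÷ 41.07 ≈ 6, so the molecular formula is C18H30.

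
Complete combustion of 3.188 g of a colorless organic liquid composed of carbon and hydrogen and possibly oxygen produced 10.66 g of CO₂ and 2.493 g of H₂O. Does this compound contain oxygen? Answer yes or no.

no

mol C = 10.66 g CO₂ ÷ 44.009 g/mol = 0.24222 mol
mol H = 2 × 2.493 g H₂O ÷ 18.015 g/mol = 0.27677 mol
C and H together account for 3.1883 g — essentially the entire 3.188 g sample — so the compound contains no oxygen.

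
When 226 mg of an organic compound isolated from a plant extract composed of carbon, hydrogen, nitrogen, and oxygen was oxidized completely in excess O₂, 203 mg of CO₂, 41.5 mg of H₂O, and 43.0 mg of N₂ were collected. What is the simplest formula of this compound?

C3H3N2O5

mol C = 0.203 g CO₂ ÷ 44.009 g/mol = 0.004613 mol
mol H = 2 × 0.0415 g H₂O ÷ 18.015 g/mol = 0.004607 mol
mol N = 2 × 0.0430 g N₂ ÷ 28.014 g/mol = 0.003070 mol
mass O = 0.226 − (0.05540 + 0.004644 + 0.04300) = 0.1230 g → mol O = 0.1230 ÷ 15.999 = 0.007685 mol
Divide by the smallest (0.003070 mol): C 1.503, H 1.501, N 1.000, O 2.503
Multiplying each by 2 gives whole numbers: C 3.01, H 3.00, N 2.00, O 5.01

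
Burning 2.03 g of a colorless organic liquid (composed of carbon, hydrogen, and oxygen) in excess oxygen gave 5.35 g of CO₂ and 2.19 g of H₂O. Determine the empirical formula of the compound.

mol C = 5.35 g CO₂ ÷ 44.009 g/mol = 0.1216 mol
mol H = 2 × 2.19 g H₂O ÷ 18.015 g/mol = 0.2431 mol
mass O = 2.03 − (1.460 + 0.2451) = 0.3248 g → mol O = 0.3248 ÷ 15.999 = 0.02030 mol
Divide by the smallest (0.02030 mol): C 5.988, H 11.976, O 1.000

C6H12O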